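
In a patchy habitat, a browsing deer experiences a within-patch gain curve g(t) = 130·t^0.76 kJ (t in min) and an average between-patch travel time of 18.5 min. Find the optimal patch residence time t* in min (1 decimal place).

Optimal t* satisfies g'(t*) = g(t*)/(T + t*).
g'(t) = 0.76·130·t^-0.24. Setting 0.76·130·t^-0.24 = 130·t^0.76/(18.5+t) gives 0.76(18.5+t) = t, so 0.24·t = 0.76×18.5.
t* = 0.76×18.5/0.24 = 58.58 min.

58.6 min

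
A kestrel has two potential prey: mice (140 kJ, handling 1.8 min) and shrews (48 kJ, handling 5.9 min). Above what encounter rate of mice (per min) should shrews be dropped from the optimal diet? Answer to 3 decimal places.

At the threshold, the rate on mice alone equals the profitability of shrews: λ·140/(1 + λ·1.8) = 48/5.9 = 8.136.
Rearranging, λ(140 − 8.136×1.8) = 8.136, so λ = 8.136/125.4 = 0.0649 per min.

0.065 per min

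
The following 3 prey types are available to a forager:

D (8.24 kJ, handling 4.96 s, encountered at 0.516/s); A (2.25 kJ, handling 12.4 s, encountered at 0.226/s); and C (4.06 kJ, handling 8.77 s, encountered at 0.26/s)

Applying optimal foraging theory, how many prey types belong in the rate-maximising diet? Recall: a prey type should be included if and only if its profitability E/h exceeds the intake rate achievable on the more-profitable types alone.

1

Profitabilities (E/h, kJ/s): D 1.66, C 0.463, A 0.181. Add prey in this order while the next type's profitability exceeds the intake rate on those already taken.
Rate on top 1: 1.195. C: 0.463 < 1.195 → exclude; stop.
Optimal diet: D — 1 of 3 types.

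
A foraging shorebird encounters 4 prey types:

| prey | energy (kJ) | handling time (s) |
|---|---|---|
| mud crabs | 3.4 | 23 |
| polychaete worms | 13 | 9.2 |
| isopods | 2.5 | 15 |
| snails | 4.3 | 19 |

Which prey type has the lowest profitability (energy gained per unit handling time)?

mud crabs

Profitability E/h (kJ/s): mud crabs = 3.4/23 = 0.148, polychaete worms = 13/9.2 = 1.41, isopods = 2.5/15 = 0.167, snails = 4.3/19 = 0.226.
Ranked: polychaete worms > snails > isopods > mud crabs.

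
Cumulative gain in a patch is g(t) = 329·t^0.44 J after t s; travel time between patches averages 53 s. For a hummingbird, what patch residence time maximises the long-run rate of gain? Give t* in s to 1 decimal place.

Optimal t* satisfies g'(t*) = g(t*)/(T + t*).
g'(t) = 0.44·329·t^-0.56. Setting 0.44·329·t^-0.56 = 329·t^0.44/(53+t) gives 0.44(53+t) = t, so 0.56·t = 0.44×53.
t* = 0.44×53/0.56 = 41.64 s.

41.6 s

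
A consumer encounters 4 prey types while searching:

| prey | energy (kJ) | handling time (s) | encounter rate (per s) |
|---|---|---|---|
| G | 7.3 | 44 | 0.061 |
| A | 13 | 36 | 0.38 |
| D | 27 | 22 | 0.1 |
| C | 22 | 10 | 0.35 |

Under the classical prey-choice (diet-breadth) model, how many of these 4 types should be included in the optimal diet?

1

E/h in descending order: C 2.2, D 1.23, A 0.361, G 0.166 kJ/s. The optimal diet is the largest prefix of this list for which every included type satisfies E_i/h_i > R on the types above it.
Rate on top 1: 1.711. D: 1.23 < 1.711 → exclude; stop.
Optimal diet: C — 1 of 4 types.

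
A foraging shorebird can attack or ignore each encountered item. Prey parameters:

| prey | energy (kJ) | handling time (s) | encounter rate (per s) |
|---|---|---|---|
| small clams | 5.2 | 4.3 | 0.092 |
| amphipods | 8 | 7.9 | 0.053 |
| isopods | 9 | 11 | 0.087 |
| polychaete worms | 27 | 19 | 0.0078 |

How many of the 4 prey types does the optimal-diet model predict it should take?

Rank by E/h (kJ/s): polychaete worms 1.42, small clams 1.21, amphipods 1.01, isopods 0.818. Include each in turn until the next type's E/h falls below the running intake rate.
Rate on top 1: 0.1834. small clams: 1.21 > 0.1834 → include.
Rate on top 2: 0.4463. amphipods: 1.01 > 0.4463 → include.
Rate on top 3: 0.5671. isopods: 0.818 > 0.5671 → include.
Optimal diet: polychaete worms, small clams, amphipods, isopods — 4 of 4 types.

4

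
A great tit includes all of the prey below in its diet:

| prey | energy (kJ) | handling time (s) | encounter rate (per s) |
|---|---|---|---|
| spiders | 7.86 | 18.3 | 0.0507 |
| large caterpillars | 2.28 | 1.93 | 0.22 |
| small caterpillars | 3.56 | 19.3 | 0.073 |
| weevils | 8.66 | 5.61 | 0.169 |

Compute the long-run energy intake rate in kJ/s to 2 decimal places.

0.56 kJ/s

Energy encountered per unit search time: 0.0507×7.86 + 0.22×2.28 + 0.073×3.56 + 0.169×8.66 = 2.624 kJ/s.
Handling time per unit search time: 0.0507×18.3 + 0.22×1.93 + 0.073×19.3 + 0.169×5.61 = 3.709.
Rate = 2.624/(1 + 3.709) = 0.5571 kJ/s.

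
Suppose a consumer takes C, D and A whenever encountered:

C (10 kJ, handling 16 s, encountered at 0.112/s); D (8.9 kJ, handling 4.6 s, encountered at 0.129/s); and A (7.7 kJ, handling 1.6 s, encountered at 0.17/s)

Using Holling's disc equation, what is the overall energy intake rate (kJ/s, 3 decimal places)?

0.978 kJ/s

Energy encountered per unit search time: 0.112×10 + 0.129×8.9 + 0.17×7.7 = 3.577 kJ/s.
Handling time per unit search time: 0.112×16 + 0.129×4.6 + 0.17×1.6 = 2.657.
Rate = 3.577/(1 + 2.657) = 0.978 kJ/s.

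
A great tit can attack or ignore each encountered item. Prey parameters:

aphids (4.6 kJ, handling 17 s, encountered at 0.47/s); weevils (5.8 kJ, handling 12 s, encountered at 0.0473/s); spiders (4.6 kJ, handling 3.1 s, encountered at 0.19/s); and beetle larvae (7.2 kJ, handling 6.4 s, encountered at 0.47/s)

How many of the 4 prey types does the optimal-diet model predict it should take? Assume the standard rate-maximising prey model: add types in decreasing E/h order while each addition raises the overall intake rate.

2

E/h in descending order: spiders 1.48, beetle larvae 1.12, weevils 0.483, aphids 0.271 kJ/s. The optimal diet is the largest prefix of this list for which every included type satisfies E_i/h_i > R on the types above it.
Rate on top 1: 0.55. beetle larvae: 1.12 > 0.55 → include.
Rate on top 2: 0.9263. weevils: 0.483 < 0.9263 → exclude; stop.
Optimal diet: spiders, beetle larvae — 2 of 4 types.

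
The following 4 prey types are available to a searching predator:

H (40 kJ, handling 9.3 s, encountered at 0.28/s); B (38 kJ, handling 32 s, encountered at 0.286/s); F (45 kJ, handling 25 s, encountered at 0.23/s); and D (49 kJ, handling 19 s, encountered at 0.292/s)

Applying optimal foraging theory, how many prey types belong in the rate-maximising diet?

E/h in descending order: H 4.3, D 2.58, F 1.8, B 1.19 kJ/s. The optimal diet is the largest prefix of this list for which every included type satisfies E_i/h_i > R on the types above it.
Rate on top 1: 3.108. D: 2.58 < 3.108 → exclude; stop.
Optimal diet: H — 1 of 4 types.

1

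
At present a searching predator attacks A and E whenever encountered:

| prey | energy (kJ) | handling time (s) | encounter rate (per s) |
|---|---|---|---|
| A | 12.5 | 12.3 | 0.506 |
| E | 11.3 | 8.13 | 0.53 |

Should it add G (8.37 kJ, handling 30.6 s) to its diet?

No

On A and E alone, R = ΣλE/(1+Σλh) = 12.31/11.53 = 1.068 kJ/s.
G: E/h = 8.37/30.6 = 0.2735 kJ/s.
Since 0.2735 < R, time spent handling G is better spent searching.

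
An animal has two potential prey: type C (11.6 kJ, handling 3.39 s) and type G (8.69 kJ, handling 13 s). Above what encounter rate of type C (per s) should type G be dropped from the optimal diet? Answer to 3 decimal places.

The zero-one rule: include type G iff E₂/h₂ > λE₁/(1+λh₁). Equality gives the switch point.
λE₁h₂ = E₂ + λE₂h₁ ⇒ λ = E₂/(E₁h₂ − E₂h₁) = 8.69/(150.8 − 29.46) = 0.07162 per s.

0.072 per s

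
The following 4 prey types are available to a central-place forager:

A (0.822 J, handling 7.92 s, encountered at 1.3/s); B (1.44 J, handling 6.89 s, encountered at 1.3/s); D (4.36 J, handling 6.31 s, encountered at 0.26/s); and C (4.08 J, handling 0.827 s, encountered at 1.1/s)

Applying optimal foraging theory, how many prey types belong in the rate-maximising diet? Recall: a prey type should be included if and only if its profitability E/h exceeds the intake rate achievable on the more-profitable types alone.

E/h in descending order: C 4.93, D 0.691, B 0.209, A 0.104 J/s. The optimal diet is the largest prefix of this list for which every included type satisfies E_i/h_i > R on the types above it.
Rate on top 1: 2.35. D: 0.691 < 2.35 → exclude; stop.
Optimal diet: C — 1 of 4 types.

1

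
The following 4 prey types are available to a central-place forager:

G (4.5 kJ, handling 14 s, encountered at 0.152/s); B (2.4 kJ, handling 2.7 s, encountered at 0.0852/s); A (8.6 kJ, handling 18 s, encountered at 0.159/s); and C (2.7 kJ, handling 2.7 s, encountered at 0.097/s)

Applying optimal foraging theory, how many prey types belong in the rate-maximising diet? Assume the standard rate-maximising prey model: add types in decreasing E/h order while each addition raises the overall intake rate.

Rank by E/h (kJ/s): C 1, B 0.889, A 0.478, G 0.321. Include each in turn until the next type's E/h falls below the running intake rate.
Rate on top 1: 0.2075. B: 0.889 > 0.2075 → include.
Rate on top 2: 0.3126. A: 0.478 > 0.3126 → include.
Rate on top 3: 0.4212. G: 0.321 < 0.4212 → exclude; stop.
Optimal diet: C, B, A — 3 of 4 types.

3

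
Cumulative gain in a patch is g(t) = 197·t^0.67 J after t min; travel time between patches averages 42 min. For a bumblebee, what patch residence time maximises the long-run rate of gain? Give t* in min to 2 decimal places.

85.27 min

By the marginal value theorem, leave when the instantaneous gain rate g'(t) equals the habitat-wide average g(t)/(T + t).
g'(t) = 0.67·197·t^-0.33. Setting 0.67·197·t^-0.33 = 197·t^0.67/(42+t) gives 0.67(42+t) = t, so 0.33·t = 0.67×42.
t* = 0.67×42/0.33 = 85.27 min.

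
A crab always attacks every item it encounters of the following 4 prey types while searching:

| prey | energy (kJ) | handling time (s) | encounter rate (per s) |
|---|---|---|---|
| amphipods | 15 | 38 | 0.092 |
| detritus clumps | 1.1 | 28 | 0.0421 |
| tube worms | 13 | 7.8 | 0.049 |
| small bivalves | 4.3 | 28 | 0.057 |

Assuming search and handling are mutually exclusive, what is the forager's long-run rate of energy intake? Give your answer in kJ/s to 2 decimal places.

R = (0.092×15 + 0.0421×1.1 + 0.049×13 + 0.057×4.3) / (1 + 0.092×38 + 0.0421×28 + 0.049×7.8 + 0.057×28) = 2.308/7.653 = 0.3016 kJ/s.

0.30 kJ/s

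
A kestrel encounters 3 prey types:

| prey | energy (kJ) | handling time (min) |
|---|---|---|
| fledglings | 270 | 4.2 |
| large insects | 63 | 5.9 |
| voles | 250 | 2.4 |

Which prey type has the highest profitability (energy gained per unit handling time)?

In descending order of E/h:
voles: 250/2.4 = 104 kJ/min
fledglings: 270/4.2 = 64.3 kJ/min
large insects: 63/5.9 = 10.7 kJ/min

voles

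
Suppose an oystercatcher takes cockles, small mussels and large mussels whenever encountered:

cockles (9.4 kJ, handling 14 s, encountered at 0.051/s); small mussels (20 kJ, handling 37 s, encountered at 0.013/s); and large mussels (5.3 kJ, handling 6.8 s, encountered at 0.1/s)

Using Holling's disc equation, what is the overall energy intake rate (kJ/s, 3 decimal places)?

R = Σλ_iE_i / (1 + Σλ_ih_i)
Numerator: 0.051×9.4 + 0.013×20 + 0.1×5.3 = 1.269
Denominator: 1 + 0.051×14 + 0.013×37 + 0.1×6.8 = 2.875
R = 1.269/2.875 = 0.4415 kJ/s

0.442 kJ/s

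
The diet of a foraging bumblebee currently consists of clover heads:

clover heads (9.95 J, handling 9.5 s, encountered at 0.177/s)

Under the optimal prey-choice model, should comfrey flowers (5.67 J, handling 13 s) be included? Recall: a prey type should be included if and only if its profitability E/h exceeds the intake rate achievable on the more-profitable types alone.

On clover heads alone, R = ΣλE/(1+Σλh) = 1.761/2.681 = 0.6568 J/s.
comfrey flowers: E/h = 5.67/13 = 0.4362 J/s.
Since 0.4362 < R, time spent handling comfrey flowers is better spent searching.

No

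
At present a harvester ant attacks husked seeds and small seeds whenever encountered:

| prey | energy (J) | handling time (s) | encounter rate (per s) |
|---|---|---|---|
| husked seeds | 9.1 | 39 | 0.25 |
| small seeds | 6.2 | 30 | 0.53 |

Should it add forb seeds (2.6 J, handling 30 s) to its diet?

No

Intake rate on the current diet: R = (0.25×9.1 + 0.53×6.2) / (1 + 0.25×39 + 0.53×30) = 5.561/26.65 = 0.2087 J/s.
Profitability of forb seeds: 2.6/30 = 0.08667 J/s.
0.08667 < 0.2087, so adding forb seeds would lower the average — exclude it.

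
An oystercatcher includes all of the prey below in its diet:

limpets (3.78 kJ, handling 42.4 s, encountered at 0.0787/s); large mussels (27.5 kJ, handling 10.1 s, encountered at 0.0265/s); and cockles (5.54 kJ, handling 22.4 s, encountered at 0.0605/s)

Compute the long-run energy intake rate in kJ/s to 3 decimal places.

Energy encountered per unit search time: 0.0787×3.78 + 0.0265×27.5 + 0.0605×5.54 = 1.361 kJ/s.
Handling time per unit search time: 0.0787×42.4 + 0.0265×10.1 + 0.0605×22.4 = 4.96.
Rate = 1.361/(1 + 4.96) = 0.2284 kJ/s.

0.228 kJ/s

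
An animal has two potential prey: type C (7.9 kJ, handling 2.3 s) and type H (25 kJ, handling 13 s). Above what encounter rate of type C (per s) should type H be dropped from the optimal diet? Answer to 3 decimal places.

0.553 per s

At the threshold, the rate on type C alone equals the profitability of type H: λ·7.9/(1 + λ·2.3) = 25/13 = 1.923.
Rearranging, λ(7.9 − 1.923×2.3) = 1.923, so λ = 1.923/3.477 = 0.5531 per s.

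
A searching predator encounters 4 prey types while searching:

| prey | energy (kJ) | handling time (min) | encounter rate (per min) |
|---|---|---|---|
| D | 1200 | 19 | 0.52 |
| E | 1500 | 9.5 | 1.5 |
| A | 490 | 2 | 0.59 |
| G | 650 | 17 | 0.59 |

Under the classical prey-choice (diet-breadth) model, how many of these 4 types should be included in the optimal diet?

Profitabilities (E/h, kJ/min): A 245, E 158, D 63.2, G 38.2. Add prey in this order while the next type's profitability exceeds the intake rate on those already taken.
Rate on top 1: 132.6. E: 158 > 132.6 → include.
Rate on top 2: 154.5. D: 63.2 < 154.5 → exclude; stop.
Optimal diet: A, E — 2 of 4 types.

2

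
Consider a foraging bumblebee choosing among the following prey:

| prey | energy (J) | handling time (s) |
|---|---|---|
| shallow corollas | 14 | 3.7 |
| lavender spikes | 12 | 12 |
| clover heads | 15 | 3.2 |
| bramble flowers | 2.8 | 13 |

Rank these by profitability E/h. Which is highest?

In descending order of E/h:
clover heads: 15/3.2 = 4.69 J/s
shallow corollas: 14/3.7 = 3.78 J/s
lavender spikes: 12/12 = 1 J/s
bramble flowers: 2.8/13 = 0.215 J/s

clover heads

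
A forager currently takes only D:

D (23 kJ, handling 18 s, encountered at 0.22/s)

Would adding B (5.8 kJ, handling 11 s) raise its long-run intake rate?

No

Intake rate on the current diet: R = (0.22×23) / (1 + 0.22×18) = 5.06/4.96 = 1.02 kJ/s.
B: E/h = 5.8/11 = 0.5273 kJ/s.
0.5273 < 1.02, so adding B would lower the average — exclude it.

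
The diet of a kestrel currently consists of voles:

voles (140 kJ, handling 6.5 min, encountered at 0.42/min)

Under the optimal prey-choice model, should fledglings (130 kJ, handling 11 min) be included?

No

Intake rate on the current diet: R = (0.42×140) / (1 + 0.42×6.5) = 58.8/3.73 = 15.76 kJ/min.
Profitability of fledglings: 130/11 = 11.82 kJ/min.
Since 11.82 < R, time spent handling fledglings is better spent searching.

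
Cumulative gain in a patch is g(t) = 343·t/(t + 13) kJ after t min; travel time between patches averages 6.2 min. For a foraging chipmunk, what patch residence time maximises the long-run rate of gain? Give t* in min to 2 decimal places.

By the marginal value theorem, leave when the instantaneous gain rate g'(t) equals the habitat-wide average g(t)/(T + t).
g'(t) = 343·13/(t + 13)². Setting 343·13/(t+13)² = 343t/[(t+13)(6.2+t)] gives 13(6.2+t) = t(t+13), so t² = 13×6.2 = 80.6.
t* = √80.6 = 8.978 min.

8.98 min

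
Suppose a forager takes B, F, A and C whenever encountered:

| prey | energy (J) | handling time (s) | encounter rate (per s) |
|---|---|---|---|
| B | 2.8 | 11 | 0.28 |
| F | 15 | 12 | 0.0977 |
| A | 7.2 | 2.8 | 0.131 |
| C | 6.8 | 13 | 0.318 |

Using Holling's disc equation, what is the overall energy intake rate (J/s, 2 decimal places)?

0.55 J/s

R = Σλ_iE_i / (1 + Σλ_ih_i)
Numerator: 0.28×2.8 + 0.0977×15 + 0.131×7.2 + 0.318×6.8 = 5.355
Denominator: 1 + 0.28×11 + 0.0977×12 + 0.131×2.8 + 0.318×13 = 9.753
R = 5.355/9.753 = 0.5491 J/s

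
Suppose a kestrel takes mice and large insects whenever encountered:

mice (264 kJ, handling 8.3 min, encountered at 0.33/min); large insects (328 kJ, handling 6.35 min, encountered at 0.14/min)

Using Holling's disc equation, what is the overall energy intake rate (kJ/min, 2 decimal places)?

R = (0.33×264 + 0.14×328) / (1 + 0.33×8.3 + 0.14×6.35) = 133/4.628 = 28.75 kJ/min.

28.75 kJ/min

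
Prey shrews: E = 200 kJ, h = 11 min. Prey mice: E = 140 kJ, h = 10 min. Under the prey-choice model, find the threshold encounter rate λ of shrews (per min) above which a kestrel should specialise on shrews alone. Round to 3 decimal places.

0.304 per min

Drop mice once their profitability E₂/h₂ falls below the rate achievable on shrews alone: E₂/h₂ = λE₁/(1 + λh₁).
Solve for λ: λE₁h₂ = E₂(1 + λh₁) → λ(E₁h₂ − E₂h₁) = E₂ → λ = E₂/(E₁h₂ − E₂h₁).
λ = 140/(200×10 − 140×11) = 140/460 = 0.3043 per min.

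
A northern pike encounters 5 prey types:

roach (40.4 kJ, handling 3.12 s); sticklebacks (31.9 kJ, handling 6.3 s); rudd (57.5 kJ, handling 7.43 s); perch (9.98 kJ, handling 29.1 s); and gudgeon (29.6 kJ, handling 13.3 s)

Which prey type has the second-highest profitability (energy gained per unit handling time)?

rudd

In descending order of E/h:
roach: 40.4/3.12 = 12.9 kJ/s
rudd: 57.5/7.43 = 7.74 kJ/s
sticklebacks: 31.9/6.3 = 5.06 kJ/s
gudgeon: 29.6/13.3 = 2.23 kJ/s
perch: 9.98/29.1 = 0.343 kJ/s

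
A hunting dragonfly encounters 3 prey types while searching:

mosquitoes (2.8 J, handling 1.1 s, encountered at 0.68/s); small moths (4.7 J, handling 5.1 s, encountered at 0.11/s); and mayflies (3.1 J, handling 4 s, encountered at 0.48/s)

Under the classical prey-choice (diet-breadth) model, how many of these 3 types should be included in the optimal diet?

Rank by E/h (J/s): mosquitoes 2.55, small moths 0.922, mayflies 0.775. Include each in turn until the next type's E/h falls below the running intake rate.
Rate on top 1: 1.089. small moths: 0.922 < 1.089 → exclude; stop.
Optimal diet: mosquitoes — 1 of 3 types.

1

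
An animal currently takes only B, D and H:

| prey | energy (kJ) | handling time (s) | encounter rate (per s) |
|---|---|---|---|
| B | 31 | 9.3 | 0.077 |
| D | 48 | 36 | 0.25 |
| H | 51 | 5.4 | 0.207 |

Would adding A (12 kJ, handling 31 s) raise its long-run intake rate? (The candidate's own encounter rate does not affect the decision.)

Intake rate on the current diet: R = (0.077×31 + 0.25×48 + 0.207×51) / (1 + 0.077×9.3 + 0.25×36 + 0.207×5.4) = 24.94/11.83 = 2.108 kJ/s.
A: E/h = 12/31 = 0.3871 kJ/s.
Since 0.3871 < R, time spent handling A is better spent searching.

No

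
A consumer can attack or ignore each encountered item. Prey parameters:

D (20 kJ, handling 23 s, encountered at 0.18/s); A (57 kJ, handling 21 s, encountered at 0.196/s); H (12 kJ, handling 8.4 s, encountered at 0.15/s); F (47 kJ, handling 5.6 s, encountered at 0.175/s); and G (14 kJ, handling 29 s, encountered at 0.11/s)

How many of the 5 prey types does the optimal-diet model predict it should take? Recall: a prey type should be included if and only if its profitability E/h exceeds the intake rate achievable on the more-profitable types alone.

Profitabilities (E/h, kJ/s): F 8.39, A 2.71, H 1.43, D 0.87, G 0.483. Add prey in this order while the next type's profitability exceeds the intake rate on those already taken.
Rate on top 1: 4.154. A: 2.71 < 4.154 → exclude; stop.
Optimal diet: F — 1 of 5 types.

1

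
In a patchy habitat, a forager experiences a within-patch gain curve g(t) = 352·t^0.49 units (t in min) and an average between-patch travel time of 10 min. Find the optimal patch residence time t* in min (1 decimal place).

Maximise g(t)/(T+t): set derivative to zero → g'(t)(T+t) = g(t).
g'(t) = 0.49·352·t^-0.51. Setting 0.49·352·t^-0.51 = 352·t^0.49/(10+t) gives 0.49(10+t) = t, so 0.51·t = 0.49×10.
t* = 0.49×10/0.51 = 9.608 min.

9.6 min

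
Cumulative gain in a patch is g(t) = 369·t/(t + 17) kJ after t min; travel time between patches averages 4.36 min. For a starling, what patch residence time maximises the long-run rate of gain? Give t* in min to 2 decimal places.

Maximise g(t)/(T+t): set derivative to zero → g'(t)(T+t) = g(t).
g'(t) = 369·17/(t + 17)². Setting 369·17/(t+17)² = 369t/[(t+17)(4.36+t)] gives 17(4.36+t) = t(t+17), so t² = 17×4.36 = 74.12.
t* = √74.12 = 8.609 min.

8.61 min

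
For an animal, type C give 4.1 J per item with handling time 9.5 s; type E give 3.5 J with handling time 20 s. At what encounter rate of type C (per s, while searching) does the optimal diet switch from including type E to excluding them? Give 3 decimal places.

0.072 per s

The zero-one rule: include type E iff E₂/h₂ > λE₁/(1+λh₁). Equality gives the switch point.
λE₁h₂ = E₂ + λE₂h₁ ⇒ λ = E₂/(E₁h₂ − E₂h₁) = 3.5/(82 − 33.25) = 0.07179 per s.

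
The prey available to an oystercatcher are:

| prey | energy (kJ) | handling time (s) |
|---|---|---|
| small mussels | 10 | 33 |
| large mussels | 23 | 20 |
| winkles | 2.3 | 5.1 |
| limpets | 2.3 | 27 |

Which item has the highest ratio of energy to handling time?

In descending order of E/h:
large mussels: 23/20 = 1.15 kJ/s
winkles: 2.3/5.1 = 0.451 kJ/s
small mussels: 10/33 = 0.303 kJ/s
limpets: 2.3/27 = 0.0852 kJ/s

large mussels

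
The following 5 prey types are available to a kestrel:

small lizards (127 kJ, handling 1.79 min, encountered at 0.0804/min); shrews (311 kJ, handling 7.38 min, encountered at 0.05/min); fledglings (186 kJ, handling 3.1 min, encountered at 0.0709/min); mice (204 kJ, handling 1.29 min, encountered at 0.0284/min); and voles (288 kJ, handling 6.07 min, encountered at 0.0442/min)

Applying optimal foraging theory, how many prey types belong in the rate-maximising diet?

Rank by E/h (kJ/min): mice 158, small lizards 70.9, fledglings 60, voles 47.4, shrews 42.1. Include each in turn until the next type's E/h falls below the running intake rate.
Rate on top 1: 5.589. small lizards: 70.9 > 5.589 → include.
Rate on top 2: 13.56. fledglings: 60 > 13.56 → include.
Rate on top 3: 20.85. voles: 47.4 > 20.85 → include.
Rate on top 4: 25.12. shrews: 42.1 > 25.12 → include.
Optimal diet: mice, small lizards, fledglings, voles, shrews — 5 of 5 types.

5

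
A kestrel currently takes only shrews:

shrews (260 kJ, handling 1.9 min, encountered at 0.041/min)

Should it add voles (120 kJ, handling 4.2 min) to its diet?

On shrews alone, R = ΣλE/(1+Σλh) = 10.66/1.078 = 9.89 kJ/min.
Profitability of voles: 120/4.2 = 28.57 kJ/min.
28.57 > 9.89, so adding voles raises the average — include it.

Yes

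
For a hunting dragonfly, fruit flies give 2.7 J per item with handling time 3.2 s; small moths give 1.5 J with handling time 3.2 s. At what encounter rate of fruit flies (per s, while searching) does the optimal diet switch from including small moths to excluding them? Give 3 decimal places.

At the threshold, the rate on fruit flies alone equals the profitability of small moths: λ·2.7/(1 + λ·3.2) = 1.5/3.2 = 0.4688.
Rearranging, λ(2.7 − 0.4688×3.2) = 0.4688, so λ = 0.4688/1.2 = 0.3906 per s.

0.391 per s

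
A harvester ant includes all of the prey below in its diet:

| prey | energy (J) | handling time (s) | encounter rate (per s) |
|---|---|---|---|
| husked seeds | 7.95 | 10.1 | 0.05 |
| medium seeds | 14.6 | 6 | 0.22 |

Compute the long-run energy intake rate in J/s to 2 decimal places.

1.28 J/s

R = (0.05×7.95 + 0.22×14.6) / (1 + 0.05×10.1 + 0.22×6) = 3.609/2.825 = 1.278 J/s.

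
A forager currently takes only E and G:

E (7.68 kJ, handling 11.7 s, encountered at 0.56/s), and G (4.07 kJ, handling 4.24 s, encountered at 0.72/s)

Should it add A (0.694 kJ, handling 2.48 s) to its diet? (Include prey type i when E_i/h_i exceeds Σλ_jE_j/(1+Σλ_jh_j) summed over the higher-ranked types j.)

Intake rate on the current diet: R = (0.56×7.68 + 0.72×4.07) / (1 + 0.56×11.7 + 0.72×4.24) = 7.231/10.6 = 0.6819 kJ/s.
Profitability of A: 0.694/2.48 = 0.2798 kJ/s.
Since 0.2798 < R, time spent handling A is better spent searching.

No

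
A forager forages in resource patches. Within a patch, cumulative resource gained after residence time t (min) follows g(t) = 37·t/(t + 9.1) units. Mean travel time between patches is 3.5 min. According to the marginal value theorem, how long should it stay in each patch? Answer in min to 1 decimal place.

By the marginal value theorem, leave when the instantaneous gain rate g'(t) equals the habitat-wide average g(t)/(T + t).
g'(t) = 37·9.1/(t + 9.1)². Setting 37·9.1/(t+9.1)² = 37t/[(t+9.1)(3.5+t)] gives 9.1(3.5+t) = t(t+9.1), so t² = 9.1×3.5 = 31.85.
t* = √31.85 = 5.644 min.

5.6 min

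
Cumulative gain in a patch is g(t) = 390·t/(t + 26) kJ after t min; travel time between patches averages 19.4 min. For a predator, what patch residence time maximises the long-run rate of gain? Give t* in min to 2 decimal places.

Optimal t* satisfies g'(t*) = g(t*)/(T + t*).
g'(t) = 390·26/(t + 26)². Setting 390·26/(t+26)² = 390t/[(t+26)(19.4+t)] gives 26(19.4+t) = t(t+26), so t² = 26×19.4 = 504.4.
t* = √504.4 = 22.46 min.

22.46 min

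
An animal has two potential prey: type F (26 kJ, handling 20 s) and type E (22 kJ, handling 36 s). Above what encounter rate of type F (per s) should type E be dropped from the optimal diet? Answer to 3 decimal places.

0.044 per s

The zero-one rule: include type E iff E₂/h₂ > λE₁/(1+λh₁). Equality gives the switch point.
λE₁h₂ = E₂ + λE₂h₁ ⇒ λ = E₂/(E₁h₂ − E₂h₁) = 22/(936 − 440) = 0.04435 per s.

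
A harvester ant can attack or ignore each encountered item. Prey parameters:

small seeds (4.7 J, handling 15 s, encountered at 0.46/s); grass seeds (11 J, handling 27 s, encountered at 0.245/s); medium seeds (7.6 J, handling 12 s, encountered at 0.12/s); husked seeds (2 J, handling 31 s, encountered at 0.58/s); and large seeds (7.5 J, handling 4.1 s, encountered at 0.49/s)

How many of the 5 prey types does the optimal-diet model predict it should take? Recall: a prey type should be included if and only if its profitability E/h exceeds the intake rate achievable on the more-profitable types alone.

Profitabilities (E/h, J/s): large seeds 1.83, medium seeds 0.633, grass seeds 0.407, small seeds 0.313, husked seeds 0.0645. Add prey in this order while the next type's profitability exceeds the intake rate on those already taken.
Rate on top 1: 1.221. medium seeds: 0.633 < 1.221 → exclude; stop.
Optimal diet: large seeds — 1 of 5 types.

1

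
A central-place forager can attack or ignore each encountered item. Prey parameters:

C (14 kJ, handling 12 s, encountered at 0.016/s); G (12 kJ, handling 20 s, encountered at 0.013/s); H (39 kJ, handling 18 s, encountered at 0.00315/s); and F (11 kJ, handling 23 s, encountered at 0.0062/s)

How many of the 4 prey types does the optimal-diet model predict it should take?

Rank by E/h (kJ/s): H 2.17, C 1.17, G 0.6, F 0.478. Include each in turn until the next type's E/h falls below the running intake rate.
Rate on top 1: 0.1163. C: 1.17 > 0.1163 → include.
Rate on top 2: 0.2778. G: 0.6 > 0.2778 → include.
Rate on top 3: 0.3333. F: 0.478 > 0.3333 → include.
Optimal diet: H, C, G, F — 4 of 4 types.

4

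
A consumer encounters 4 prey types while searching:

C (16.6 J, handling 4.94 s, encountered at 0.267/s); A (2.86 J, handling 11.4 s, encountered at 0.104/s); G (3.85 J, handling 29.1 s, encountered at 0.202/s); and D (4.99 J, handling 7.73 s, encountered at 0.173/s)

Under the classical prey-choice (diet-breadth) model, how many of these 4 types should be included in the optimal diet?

1

Profitabilities (E/h, J/s): C 3.36, D 0.646, A 0.251, G 0.132. Add prey in this order while the next type's profitability exceeds the intake rate on those already taken.
Rate on top 1: 1.911. D: 0.646 < 1.911 → exclude; stop.
Optimal diet: C — 1 of 4 types.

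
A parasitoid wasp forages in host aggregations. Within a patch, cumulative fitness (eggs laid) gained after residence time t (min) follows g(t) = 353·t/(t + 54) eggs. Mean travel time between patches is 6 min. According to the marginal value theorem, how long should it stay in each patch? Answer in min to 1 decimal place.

Optimal t* satisfies g'(t*) = g(t*)/(T + t*).
g'(t) = 353·54/(t + 54)². Setting 353·54/(t+54)² = 353t/[(t+54)(6+t)] gives 54(6+t) = t(t+54), so t² = 54×6 = 324.
t* = √324 = 18 min.

18.0 min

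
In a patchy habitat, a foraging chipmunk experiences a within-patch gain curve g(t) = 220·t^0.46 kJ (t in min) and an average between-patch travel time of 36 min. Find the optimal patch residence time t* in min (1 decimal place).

30.7 min

Optimal t* satisfies g'(t*) = g(t*)/(T + t*).
g'(t) = 0.46·220·t^-0.54. Setting 0.46·220·t^-0.54 = 220·t^0.46/(36+t) gives 0.46(36+t) = t, so 0.54·t = 0.46×36.
t* = 0.46×36/0.54 = 30.67 min.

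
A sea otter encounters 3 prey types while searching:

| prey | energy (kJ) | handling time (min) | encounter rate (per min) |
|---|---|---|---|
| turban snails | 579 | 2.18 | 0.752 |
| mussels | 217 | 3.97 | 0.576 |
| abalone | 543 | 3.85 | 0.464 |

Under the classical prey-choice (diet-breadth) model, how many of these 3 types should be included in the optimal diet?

1

Rank by E/h (kJ/min): turban snails 266, abalone 141, mussels 54.7. Include each in turn until the next type's E/h falls below the running intake rate.
Rate on top 1: 165. abalone: 141 < 165 → exclude; stop.
Optimal diet: turban snails — 1 of 3 types.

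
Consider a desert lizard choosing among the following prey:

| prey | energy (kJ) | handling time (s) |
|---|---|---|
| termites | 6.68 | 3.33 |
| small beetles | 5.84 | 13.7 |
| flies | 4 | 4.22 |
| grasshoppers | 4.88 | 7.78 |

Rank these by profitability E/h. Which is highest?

termites

In descending order of E/h:
termites: 6.68/3.33 = 2.01 kJ/s
flies: 4/4.22 = 0.948 kJ/s
grasshoppers: 4.88/7.78 = 0.627 kJ/s
small beetles: 5.84/13.7 = 0.426 kJ/s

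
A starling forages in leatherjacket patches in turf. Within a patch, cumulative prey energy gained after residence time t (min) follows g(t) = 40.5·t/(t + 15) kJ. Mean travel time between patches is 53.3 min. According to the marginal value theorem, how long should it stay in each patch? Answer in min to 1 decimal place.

28.3 min

Optimal t* satisfies g'(t*) = g(t*)/(T + t*).
g'(t) = 40.5·15/(t + 15)². Setting 40.5·15/(t+15)² = 40.5t/[(t+15)(53.3+t)] gives 15(53.3+t) = t(t+15), so t² = 15×53.3 = 799.5.
t* = √799.5 = 28.28 min.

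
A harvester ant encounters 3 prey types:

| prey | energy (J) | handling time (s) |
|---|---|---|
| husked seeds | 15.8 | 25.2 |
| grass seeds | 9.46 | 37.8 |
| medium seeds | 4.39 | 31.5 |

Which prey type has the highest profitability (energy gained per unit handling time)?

Profitability E/h (J/s): husked seeds = 15.8/25.2 = 0.627, grass seeds = 9.46/37.8 = 0.25, medium seeds = 4.39/31.5 = 0.139.
Ranked: husked seeds > grass seeds > medium seeds.

husked seeds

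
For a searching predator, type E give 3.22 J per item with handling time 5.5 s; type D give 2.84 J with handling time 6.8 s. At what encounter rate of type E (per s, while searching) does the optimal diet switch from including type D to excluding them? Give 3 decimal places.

The zero-one rule: include type D iff E₂/h₂ > λE₁/(1+λh₁). Equality gives the switch point.
λE₁h₂ = E₂ + λE₂h₁ ⇒ λ = E₂/(E₁h₂ − E₂h₁) = 2.84/(21.9 − 15.62) = 0.4525 per s.

0.453 per s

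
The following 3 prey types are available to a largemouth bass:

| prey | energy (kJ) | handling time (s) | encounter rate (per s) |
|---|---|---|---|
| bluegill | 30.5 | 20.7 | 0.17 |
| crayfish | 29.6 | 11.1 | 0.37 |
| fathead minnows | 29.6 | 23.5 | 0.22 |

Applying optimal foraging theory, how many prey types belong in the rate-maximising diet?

1

E/h in descending order: crayfish 2.67, bluegill 1.47, fathead minnows 1.26 kJ/s. The optimal diet is the largest prefix of this list for which every included type satisfies E_i/h_i > R on the types above it.
Rate on top 1: 2.145. bluegill: 1.47 < 2.145 → exclude; stop.
Optimal diet: crayfish — 1 of 3 types.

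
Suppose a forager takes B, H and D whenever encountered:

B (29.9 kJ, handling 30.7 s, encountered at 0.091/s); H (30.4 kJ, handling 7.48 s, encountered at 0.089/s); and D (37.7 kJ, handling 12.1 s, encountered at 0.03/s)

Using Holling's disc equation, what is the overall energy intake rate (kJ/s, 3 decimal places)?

R = (0.091×29.9 + 0.089×30.4 + 0.03×37.7) / (1 + 0.091×30.7 + 0.089×7.48 + 0.03×12.1) = 6.557/4.822 = 1.36 kJ/s.

1.360 kJ/s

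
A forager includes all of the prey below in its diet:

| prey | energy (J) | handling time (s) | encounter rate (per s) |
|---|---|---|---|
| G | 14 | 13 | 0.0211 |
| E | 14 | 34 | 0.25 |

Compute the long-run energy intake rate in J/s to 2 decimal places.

R = Σλ_iE_i / (1 + Σλ_ih_i)
Numerator: 0.0211×14 + 0.25×14 = 3.795
Denominator: 1 + 0.0211×13 + 0.25×34 = 9.774
R = 3.795/9.774 = 0.3883 J/s

0.39 J/s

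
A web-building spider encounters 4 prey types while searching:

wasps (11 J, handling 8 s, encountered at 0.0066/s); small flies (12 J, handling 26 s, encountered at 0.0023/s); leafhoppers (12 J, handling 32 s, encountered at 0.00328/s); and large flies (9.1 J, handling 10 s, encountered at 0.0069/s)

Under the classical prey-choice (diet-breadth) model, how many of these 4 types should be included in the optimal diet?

4

E/h in descending order: wasps 1.38, large flies 0.91, small flies 0.462, leafhoppers 0.375 J/s. The optimal diet is the largest prefix of this list for which every included type satisfies E_i/h_i > R on the types above it.
Rate on top 1: 0.06896. large flies: 0.91 > 0.06896 → include.
Rate on top 2: 0.1207. small flies: 0.462 > 0.1207 → include.
Rate on top 3: 0.1379. leafhoppers: 0.375 > 0.1379 → include.
Optimal diet: wasps, large flies, small flies, leafhoppers — 4 of 4 types.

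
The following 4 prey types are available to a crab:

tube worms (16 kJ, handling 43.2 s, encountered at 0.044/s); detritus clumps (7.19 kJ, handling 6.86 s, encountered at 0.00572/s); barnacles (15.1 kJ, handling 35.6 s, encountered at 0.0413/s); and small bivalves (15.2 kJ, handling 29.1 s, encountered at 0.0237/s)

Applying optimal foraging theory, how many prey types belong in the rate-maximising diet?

E/h in descending order: detritus clumps 1.05, small bivalves 0.522, barnacles 0.424, tube worms 0.37 kJ/s. The optimal diet is the largest prefix of this list for which every included type satisfies E_i/h_i > R on the types above it.
Rate on top 1: 0.03957. small bivalves: 0.522 > 0.03957 → include.
Rate on top 2: 0.2322. barnacles: 0.424 > 0.2322 → include.
Rate on top 3: 0.3204. tube worms: 0.37 > 0.3204 → include.
Optimal diet: detritus clumps, small bivalves, barnacles, tube worms — 4 of 4 types.

4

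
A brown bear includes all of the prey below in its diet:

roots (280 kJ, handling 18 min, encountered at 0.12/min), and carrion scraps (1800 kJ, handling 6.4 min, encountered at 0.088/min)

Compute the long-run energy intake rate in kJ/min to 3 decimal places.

51.569 kJ/min

R = (0.12×280 + 0.088×1800) / (1 + 0.12×18 + 0.088×6.4) = 192/3.723 = 51.57 kJ/min.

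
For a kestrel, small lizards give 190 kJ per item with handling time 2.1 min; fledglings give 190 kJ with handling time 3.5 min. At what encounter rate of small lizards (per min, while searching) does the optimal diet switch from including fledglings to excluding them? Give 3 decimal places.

0.714 per min

The zero-one rule: include fledglings iff E₂/h₂ > λE₁/(1+λh₁). Equality gives the switch point.
λE₁h₂ = E₂ + λE₂h₁ ⇒ λ = E₂/(E₁h₂ − E₂h₁) = 190/(665 − 399) = 0.7143 per min.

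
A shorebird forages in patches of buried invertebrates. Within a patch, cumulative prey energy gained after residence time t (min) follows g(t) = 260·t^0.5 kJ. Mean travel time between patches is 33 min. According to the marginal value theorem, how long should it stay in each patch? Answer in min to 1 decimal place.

Optimal t* satisfies g'(t*) = g(t*)/(T + t*).
g'(t) = 0.5·260·t^-0.5. Setting 0.5·260·t^-0.5 = 260·t^0.5/(33+t) gives 0.5(33+t) = t, so 0.50·t = 0.5×33.
t* = 0.5×33/0.50 = 33 min.

33.0 min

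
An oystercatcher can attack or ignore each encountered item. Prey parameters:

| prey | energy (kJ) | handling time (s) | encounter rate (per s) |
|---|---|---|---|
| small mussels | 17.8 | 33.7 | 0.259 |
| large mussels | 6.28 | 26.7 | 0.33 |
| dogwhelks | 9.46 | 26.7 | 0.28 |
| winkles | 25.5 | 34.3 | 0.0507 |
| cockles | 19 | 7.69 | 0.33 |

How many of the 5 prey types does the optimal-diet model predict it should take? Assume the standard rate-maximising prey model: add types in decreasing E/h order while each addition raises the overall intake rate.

Profitabilities (E/h, kJ/s): cockles 2.47, winkles 0.743, small mussels 0.528, dogwhelks 0.354, large mussels 0.235. Add prey in this order while the next type's profitability exceeds the intake rate on those already taken.
Rate on top 1: 1.772. winkles: 0.743 < 1.772 → exclude; stop.
Optimal diet: cockles — 1 of 5 types.

1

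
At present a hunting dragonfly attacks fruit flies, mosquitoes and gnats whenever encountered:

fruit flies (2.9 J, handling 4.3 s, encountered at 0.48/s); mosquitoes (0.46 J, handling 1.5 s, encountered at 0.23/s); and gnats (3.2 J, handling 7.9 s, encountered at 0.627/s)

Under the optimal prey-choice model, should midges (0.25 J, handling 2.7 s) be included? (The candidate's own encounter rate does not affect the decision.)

No

On fruit flies, mosquitoes and gnats alone, R = ΣλE/(1+Σλh) = 3.504/8.362 = 0.419 J/s.
midges: E/h = 0.25/2.7 = 0.09259 J/s.
Since 0.09259 < R, time spent handling midges is better spent searching.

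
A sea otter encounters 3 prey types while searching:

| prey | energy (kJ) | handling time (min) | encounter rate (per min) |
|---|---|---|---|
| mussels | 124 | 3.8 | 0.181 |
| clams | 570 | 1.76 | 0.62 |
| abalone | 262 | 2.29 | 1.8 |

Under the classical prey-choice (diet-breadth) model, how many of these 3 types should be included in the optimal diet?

1

Rank by E/h (kJ/min): clams 324, abalone 114, mussels 32.6. Include each in turn until the next type's E/h falls below the running intake rate.
Rate on top 1: 169. abalone: 114 < 169 → exclude; stop.
Optimal diet: clams — 1 of 3 types.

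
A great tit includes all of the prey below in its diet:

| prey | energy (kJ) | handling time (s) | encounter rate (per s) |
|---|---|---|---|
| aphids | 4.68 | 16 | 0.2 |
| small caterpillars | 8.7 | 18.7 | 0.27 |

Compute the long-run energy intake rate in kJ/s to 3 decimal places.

R = Σλ_iE_i / (1 + Σλ_ih_i)
Numerator: 0.2×4.68 + 0.27×8.7 = 3.285
Denominator: 1 + 0.2×16 + 0.27×18.7 = 9.249
R = 3.285/9.249 = 0.3552 kJ/s

0.355 kJ/s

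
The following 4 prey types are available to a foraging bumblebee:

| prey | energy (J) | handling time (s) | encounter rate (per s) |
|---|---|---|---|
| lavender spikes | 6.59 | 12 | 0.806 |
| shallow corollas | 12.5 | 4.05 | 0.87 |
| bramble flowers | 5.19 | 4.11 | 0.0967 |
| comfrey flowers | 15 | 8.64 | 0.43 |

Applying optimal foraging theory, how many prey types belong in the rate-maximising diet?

E/h in descending order: shallow corollas 3.09, comfrey flowers 1.74, bramble flowers 1.26, lavender spikes 0.549 J/s. The optimal diet is the largest prefix of this list for which every included type satisfies E_i/h_i > R on the types above it.
Rate on top 1: 2.404. comfrey flowers: 1.74 < 2.404 → exclude; stop.
Optimal diet: shallow corollas — 1 of 4 types.

1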